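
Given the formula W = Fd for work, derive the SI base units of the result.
Units of each symbol in W = Fd:
  F (force): kg·m/s²
  d (displacement): m

Multiplying the contributions: [kg·m/s²] · [m]
Adding exponents of each base unit: kg: 1, m: 2, s: -2
SI base units of work: kg·m²/s²

Answer: kg·m²/s²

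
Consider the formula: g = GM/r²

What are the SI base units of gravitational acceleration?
Units of each symbol in g = GM/r²:
  G (gravitational constant): m³/(kg·s²)
  M (mass): kg
  r (distance): m  → to the power 2 in the denominator, contributes 1/m²

Multiplying the contributions: [m³/(kg·s²)] · [kg] · [1/m²]
Adding exponents of each base unit: m: 1, s: -2
SI base units of gravitational acceleration: m/s²

Answer: m/s²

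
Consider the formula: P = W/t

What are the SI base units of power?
Units of each symbol in P = W/t:
  W (work): kg·m²/s²
  t (time): s  → in the denominator, contributes 1/s

Multiplying the contributions: [kg·m²/s²] · [1/s]
Adding exponents of each base unit: kg: 1, m: 2, s: -3
SI base units of power: kg·m²/s³

Answer: kg·m²/s³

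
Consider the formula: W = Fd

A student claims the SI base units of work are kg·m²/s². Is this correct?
Units of each symbol in W = Fd:
  F (force): kg·m/s²
  d (displacement): m

Multiplying the contributions: [kg·m/s²] · [m]
Adding exponents of each base unit: kg: 1, m: 2, s: -2
SI base units of work: kg·m²/s²

The claimed units kg·m²/s² match the derived units, so the claim is correct.

Answer: Yes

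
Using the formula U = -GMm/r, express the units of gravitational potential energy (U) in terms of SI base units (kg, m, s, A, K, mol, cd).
Units of each symbol in U = -GMm/r:
  G (gravitational constant): m³/(kg·s²)
  M (mass): kg
  m (mass): kg
  r (distance): m  → in the denominator, contributes 1/m
  The minus sign does not affect the units.

Multiplying the contributions: [m³/(kg·s²)] · [kg] · [kg] · [1/m]
Adding exponents of each base unit: kg: 1, m: 2, s: -2
SI base units of gravitational potential energy: kg·m²/s²

Answer: kg·m²/s²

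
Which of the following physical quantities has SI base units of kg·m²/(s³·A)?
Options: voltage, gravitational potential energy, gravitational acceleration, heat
Checking the SI base units of each option:
  voltage (V = IR): kg·m²/(s³·A)  ✓ matches
  gravitational potential energy (U = -GMm/r): kg·m²/s²  ✗
  gravitational acceleration (g = GM/r²): m/s²  ✗
  heat (Q = mcΔT): kg·m²/s²  ✗

Only voltage has units kg·m²/(s³·A).

Answer: voltage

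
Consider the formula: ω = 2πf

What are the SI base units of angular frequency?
Units of each symbol in ω = 2πf:
  f (frequency): 1/s
  The factor 2π is dimensionless.

Multiplying the contributions: [1/s]
Adding exponents of each base unit: s: -1
SI base units of angular frequency: 1/s

Answer: 1/s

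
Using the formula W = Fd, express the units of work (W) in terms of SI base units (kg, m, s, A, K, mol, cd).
Units of each symbol in W = Fd:
  F (force): kg·m/s²
  d (displacement): m

Multiplying the contributions: [kg·m/s²] · [m]
Adding exponents of each base unit: kg: 1, m: 2, s: -2
SI base units of work: kg·m²/s²

Answer: kg·m²/s²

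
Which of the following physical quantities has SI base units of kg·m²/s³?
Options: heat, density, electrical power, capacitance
Checking the SI base units of each option:
  heat (Q = mcΔT): kg·m²/s²  ✗
  density (ρ = m/V): kg/m³  ✗
  electrical power (P = IV): kg·m²/s³  ✓ matches
  capacitance (C = Q/V): s⁴·A²/(kg·m²)  ✗

Only electrical power has units kg·m²/s³.

Answer: electrical power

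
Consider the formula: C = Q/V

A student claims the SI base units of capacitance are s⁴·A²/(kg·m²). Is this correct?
Units of each symbol in C = Q/V:
  Q (charge, in coulombs): s·A
  V (voltage, in volts): kg·m²/(s³·A)  → in the denominator, contributes s³·A/(kg·m²)

Multiplying the contributions: [s·A] · [s³·A/(kg·m²)]
Adding exponents of each base unit: kg: -1, m: -2, s: 4, A: 2
SI base units of capacitance: s⁴·A²/(kg·m²)

The claimed units s⁴·A²/(kg·m²) match the derived units, so the claim is correct.

Answer: Yes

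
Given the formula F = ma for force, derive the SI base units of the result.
Units of each symbol in F = ma:
  m (mass): kg
  a (acceleration): m/s²

Multiplying the contributions: [kg] · [m/s²]
Adding exponents of each base unit: kg: 1, m: 1, s: -2
SI base units of force: kg·m/s²

Answer: kg·m/s²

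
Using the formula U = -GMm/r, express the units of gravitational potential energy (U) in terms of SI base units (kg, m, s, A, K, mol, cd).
Units of each symbol in U = -GMm/r:
  G (gravitational constant): m³/(kg·s²)
  M (mass): kg
  m (mass): kg
  r (distance): m  → in the denominator, contributes 1/m
  The minus sign does not affect the units.

Multiplying the contributions: [m³/(kg·s²)] · [kg] · [kg] · [1/m]
Adding exponents of each base unit: kg: 1, m: 2, s: -2
SI base units of gravitational potential energy: kg·m²/s²

Answer: kg·m²/s²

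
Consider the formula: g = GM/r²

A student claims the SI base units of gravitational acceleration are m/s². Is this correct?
Units of each symbol in g = GM/r²:
  G (gravitational constant): m³/(kg·s²)
  M (mass): kg
  r (distance): m  → to the power 2 in the denominator, contributes 1/m²

Multiplying the contributions: [m³/(kg·s²)] · [kg] · [1/m²]
Adding exponents of each base unit: m: 1, s: -2
SI base units of gravitational acceleration: m/s²

The claimed units m/s² match the derived units, so the claim is correct.

Answer: Yes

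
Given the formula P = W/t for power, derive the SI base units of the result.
Units of each symbol in P = W/t:
  W (work): kg·m²/s²
  t (time): s  → in the denominator, contributes 1/s

Multiplying the contributions: [kg·m²/s²] · [1/s]
Adding exponents of each base unit: kg: 1, m: 2, s: -3
SI base units of power: kg·m²/s³

Answer: kg·m²/s³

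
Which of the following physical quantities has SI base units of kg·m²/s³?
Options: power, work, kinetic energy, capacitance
Checking the SI base units of each option:
  power (P = W/t): kg·m²/s³  ✓ matches
  work (W = Fd): kg·m²/s²  ✗
  kinetic energy (E = ½mv²): kg·m²/s²  ✗
  capacitance (C = Q/V): s⁴·A²/(kg·m²)  ✗

Only power has units kg·m²/s³.

Answer: power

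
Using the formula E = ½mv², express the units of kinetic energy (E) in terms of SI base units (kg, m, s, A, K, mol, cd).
Units of each symbol in E = ½mv²:
  m (mass): kg
  v (speed): m/s  → to the power 2, contributes m²/s²
  The factor ½ is dimensionless.

Multiplying the contributions: [kg] · [m²/s²]
Adding exponents of each base unit: kg: 1, m: 2, s: -2
SI base units of kinetic energy: kg·m²/s²

Answer: kg·m²/s²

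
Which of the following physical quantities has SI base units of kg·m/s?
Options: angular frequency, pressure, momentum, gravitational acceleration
Checking the SI base units of each option:
  angular frequency (ω = 2πf): 1/s  ✗
  pressure (P = F/A): kg/(m·s²)  ✗
  momentum (p = mv): kg·m/s  ✓ matches
  gravitational acceleration (g = GM/r²): m/s²  ✗

Only momentum has units kg·m/s.

Answer: momentum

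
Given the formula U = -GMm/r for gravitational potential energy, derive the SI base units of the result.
Units of each symbol in U = -GMm/r:
  G (gravitational constant): m³/(kg·s²)
  M (mass): kg
  m (mass): kg
  r (distance): m  → in the denominator, contributes 1/m
  The minus sign does not affect the units.

Multiplying the contributions: [m³/(kg·s²)] · [kg] · [kg] · [1/m]
Adding exponents of each base unit: kg: 1, m: 2, s: -2
SI base units of gravitational potential energy: kg·m²/s²

Answer: kg·m²/s²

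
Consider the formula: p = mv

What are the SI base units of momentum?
Units of each symbol in p = mv:
  m (mass): kg
  v (velocity): m/s

Multiplying the contributions: [kg] · [m/s]
Adding exponents of each base unit: kg: 1, m: 1, s: -1
SI base units of momentum: kg·m/s

Answer: kg·m/s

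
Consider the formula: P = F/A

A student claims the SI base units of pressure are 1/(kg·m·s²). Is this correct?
Units of each symbol in P = F/A:
  F (force): kg·m/s²
  A (area): m²  → in the denominator, contributes 1/m²

Multiplying the contributions: [kg·m/s²] · [1/m²]
Adding exponents of each base unit: kg: 1, m: -1, s: -2
SI base units of pressure: kg/(m·s²)

The claimed units 1/(kg·m·s²) (exponents kg: -1, m: -1, s: -2) do not match the derived units kg/(m·s²) (exponents kg: 1, m: -1, s: -2), so the claim is incorrect.

Answer: No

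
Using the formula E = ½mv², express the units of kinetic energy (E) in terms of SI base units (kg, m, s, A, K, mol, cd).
Units of each symbol in E = ½mv²:
  m (mass): kg
  v (speed): m/s  → to the power 2, contributes m²/s²
  The factor ½ is dimensionless.

Multiplying the contributions: [kg] · [m²/s²]
Adding exponents of each base unit: kg: 1, m: 2, s: -2
SI base units of kinetic energy: kg·m²/s²

Answer: kg·m²/s²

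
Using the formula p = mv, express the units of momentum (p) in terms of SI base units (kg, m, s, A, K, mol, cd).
Units of each symbol in p = mv:
  m (mass): kg
  v (velocity): m/s

Multiplying the contributions: [kg] · [m/s]
Adding exponents of each base unit: kg: 1, m: 1, s: -1
SI base units of momentum: kg·m/s

Answer: kg·m/s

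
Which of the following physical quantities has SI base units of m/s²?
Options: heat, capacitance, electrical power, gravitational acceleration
Checking the SI base units of each option:
  heat (Q = mcΔT): kg·m²/s²  ✗
  capacitance (C = Q/V): s⁴·A²/(kg·m²)  ✗
  electrical power (P = IV): kg·m²/s³  ✗
  gravitational acceleration (g = GM/r²): m/s²  ✓ matches

Only gravitational acceleration has units m/s².

Answer: gravitational acceleration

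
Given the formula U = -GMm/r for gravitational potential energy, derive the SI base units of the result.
Units of each symbol in U = -GMm/r:
  G (gravitational constant): m³/(kg·s²)
  M (mass): kg
  m (mass): kg
  r (distance): m  → in the denominator, contributes 1/m
  The minus sign does not affect the units.

Multiplying the contributions: [m³/(kg·s²)] · [kg] · [kg] · [1/m]
Adding exponents of each base unit: kg: 1, m: 2, s: -2
SI base units of gravitational potential energy: kg·m²/s²

Answer: kg·m²/s²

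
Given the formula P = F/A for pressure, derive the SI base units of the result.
Units of each symbol in P = F/A:
  F (force): kg·m/s²
  A (area): m²  → in the denominator, contributes 1/m²

Multiplying the contributions: [kg·m/s²] · [1/m²]
Adding exponents of each base unit: kg: 1, m: -1, s: -2
SI base units of pressure: kg/(m·s²)

Answer: kg/(m·s²)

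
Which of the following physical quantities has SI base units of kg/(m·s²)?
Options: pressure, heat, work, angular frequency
Checking the SI base units of each option:
  pressure (P = F/A): kg/(m·s²)  ✓ matches
  heat (Q = mcΔT): kg·m²/s²  ✗
  work (W = Fd): kg·m²/s²  ✗
  angular frequency (ω = 2πf): 1/s  ✗

Only pressure has units kg/(m·s²).

Answer: pressure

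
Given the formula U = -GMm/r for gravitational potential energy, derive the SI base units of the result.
Units of each symbol in U = -GMm/r:
  G (gravitational constant): m³/(kg·s²)
  M (mass): kg
  m (mass): kg
  r (distance): m  → in the denominator, contributes 1/m
  The minus sign does not affect the units.

Multiplying the contributions: [m³/(kg·s²)] · [kg] · [kg] · [1/m]
Adding exponents of each base unit: kg: 1, m: 2, s: -2
SI base units of gravitational potential energy: kg·m²/s²

Answer: kg·m²/s²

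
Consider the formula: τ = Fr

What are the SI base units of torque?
Units of each symbol in τ = Fr:
  F (force): kg·m/s²
  r (lever arm): m

Multiplying the contributions: [kg·m/s²] · [m]
Adding exponents of each base unit: kg: 1, m: 2, s: -2
SI base units of torque: kg·m²/s²

Answer: kg·m²/s²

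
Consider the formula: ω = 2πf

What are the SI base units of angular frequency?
Units of each symbol in ω = 2πf:
  f (frequency): 1/s
  The factor 2π is dimensionless.

Multiplying the contributions: [1/s]
Adding exponents of each base unit: s: -1
SI base units of angular frequency: 1/s

Answer: 1/s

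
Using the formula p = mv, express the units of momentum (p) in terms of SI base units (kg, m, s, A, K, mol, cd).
Units of each symbol in p = mv:
  m (mass): kg
  v (velocity): m/s

Multiplying the contributions: [kg] · [m/s]
Adding exponents of each base unit: kg: 1, m: 1, s: -1
SI base units of momentum: kg·m/s

Answer: kg·m/s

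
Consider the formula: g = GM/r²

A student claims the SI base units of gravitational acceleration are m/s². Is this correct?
Units of each symbol in g = GM/r²:
  G (gravitational constant): m³/(kg·s²)
  M (mass): kg
  r (distance): m  → to the power 2 in the denominator, contributes 1/m²

Multiplying the contributions: [m³/(kg·s²)] · [kg] · [1/m²]
Adding exponents of each base unit: m: 1, s: -2
SI base units of gravitational acceleration: m/s²

The claimed units m/s² match the derived units, so the claim is correct.

Answer: Yes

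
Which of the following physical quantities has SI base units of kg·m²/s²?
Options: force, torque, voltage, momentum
Checking the SI base units of each option:
  force (F = ma): kg·m/s²  ✗
  torque (τ = Fr): kg·m²/s²  ✓ matches
  voltage (V = IR): kg·m²/(s³·A)  ✗
  momentum (p = mv): kg·m/s  ✗

Only torque has units kg·m²/s².

Answer: torque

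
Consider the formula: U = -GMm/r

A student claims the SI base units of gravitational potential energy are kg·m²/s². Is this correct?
Units of each symbol in U = -GMm/r:
  G (gravitational constant): m³/(kg·s²)
  M (mass): kg
  m (mass): kg
  r (distance): m  → in the denominator, contributes 1/m
  The minus sign does not affect the units.

Multiplying the contributions: [m³/(kg·s²)] · [kg] · [kg] · [1/m]
Adding exponents of each base unit: kg: 1, m: 2, s: -2
SI base units of gravitational potential energy: kg·m²/s²

The claimed units kg·m²/s² match the derived units, so the claim is correct.

Answer: Yes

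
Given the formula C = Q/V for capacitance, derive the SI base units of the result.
Units of each symbol in C = Q/V:
  Q (charge, in coulombs): s·A
  V (voltage, in volts): kg·m²/(s³·A)  → in the denominator, contributes s³·A/(kg·m²)

Multiplying the contributions: [s·A] · [s³·A/(kg·m²)]
Adding exponents of each base unit: kg: -1, m: -2, s: 4, A: 2
SI base units of capacitance: s⁴·A²/(kg·m²)

Answer: s⁴·A²/(kg·m²)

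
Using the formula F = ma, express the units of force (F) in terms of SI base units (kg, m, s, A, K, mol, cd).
Units of each symbol in F = ma:
  m (mass): kg
  a (acceleration): m/s²

Multiplying the contributions: [kg] · [m/s²]
Adding exponents of each base unit: kg: 1, m: 1, s: -2
SI base units of force: kg·m/s²

Answer: kg·m/s²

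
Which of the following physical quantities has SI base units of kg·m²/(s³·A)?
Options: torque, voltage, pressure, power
Checking the SI base units of each option:
  torque (τ = Fr): kg·m²/s²  ✗
  voltage (V = IR): kg·m²/(s³·A)  ✓ matches
  pressure (P = F/A): kg/(m·s²)  ✗
  power (P = W/t): kg·m²/s³  ✗

Only voltage has units kg·m²/(s³·A).

Answer: voltage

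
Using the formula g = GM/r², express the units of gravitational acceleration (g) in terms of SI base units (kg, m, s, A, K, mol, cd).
Units of each symbol in g = GM/r²:
  G (gravitational constant): m³/(kg·s²)
  M (mass): kg
  r (distance): m  → to the power 2 in the denominator, contributes 1/m²

Multiplying the contributions: [m³/(kg·s²)] · [kg] · [1/m²]
Adding exponents of each base unit: m: 1, s: -2
SI base units of gravitational acceleration: m/s²

Answer: m/s²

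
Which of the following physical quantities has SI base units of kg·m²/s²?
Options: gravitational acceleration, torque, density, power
Checking the SI base units of each option:
  gravitational acceleration (g = GM/r²): m/s²  ✗
  torque (τ = Fr): kg·m²/s²  ✓ matches
  density (ρ = m/V): kg/m³  ✗
  power (P = W/t): kg·m²/s³  ✗

Only torque has units kg·m²/s².

Answer: torque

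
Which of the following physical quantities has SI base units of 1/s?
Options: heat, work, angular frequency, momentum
Checking the SI base units of each option:
  heat (Q = mcΔT): kg·m²/s²  ✗
  work (W = Fd): kg·m²/s²  ✗
  angular frequency (ω = 2πf): 1/s  ✓ matches
  momentum (p = mv): kg·m/s  ✗

Only angular frequency has units 1/s.

Answer: angular frequency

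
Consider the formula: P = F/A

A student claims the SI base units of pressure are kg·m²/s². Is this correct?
Units of each symbol in P = F/A:
  F (force): kg·m/s²
  A (area): m²  → in the denominator, contributes 1/m²

Multiplying the contributions: [kg·m/s²] · [1/m²]
Adding exponents of each base unit: kg: 1, m: -1, s: -2
SI base units of pressure: kg/(m·s²)

The claimed units kg·m²/s² (exponents kg: 1, m: 2, s: -2) do not match the derived units kg/(m·s²) (exponents kg: 1, m: -1, s: -2), so the claim is incorrect.

Answer: No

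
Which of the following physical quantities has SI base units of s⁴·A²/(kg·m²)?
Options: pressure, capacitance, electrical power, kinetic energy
Checking the SI base units of each option:
  pressure (P = F/A): kg/(m·s²)  ✗
  capacitance (C = Q/V): s⁴·A²/(kg·m²)  ✓ matches
  electrical power (P = IV): kg·m²/s³  ✗
  kinetic energy (E = ½mv²): kg·m²/s²  ✗

Only capacitance has units s⁴·A²/(kg·m²).

Answer: capacitance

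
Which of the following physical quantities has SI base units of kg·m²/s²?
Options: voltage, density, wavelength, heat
Checking the SI base units of each option:
  voltage (V = IR): kg·m²/(s³·A)  ✗
  density (ρ = m/V): kg/m³  ✗
  wavelength (λ = v/f): m  ✗
  heat (Q = mcΔT): kg·m²/s²  ✓ matches

Only heat has units kg·m²/s².

Answer: heat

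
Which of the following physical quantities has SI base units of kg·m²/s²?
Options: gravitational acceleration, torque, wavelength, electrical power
Checking the SI base units of each option:
  gravitational acceleration (g = GM/r²): m/s²  ✗
  torque (τ = Fr): kg·m²/s²  ✓ matches
  wavelength (λ = v/f): m  ✗
  electrical power (P = IV): kg·m²/s³  ✗

Only torque has units kg·m²/s².

Answer: torque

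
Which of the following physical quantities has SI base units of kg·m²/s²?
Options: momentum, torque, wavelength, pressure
Checking the SI base units of each option:
  momentum (p = mv): kg·m/s  ✗
  torque (τ = Fr): kg·m²/s²  ✓ matches
  wavelength (λ = v/f): m  ✗
  pressure (P = F/A): kg/(m·s²)  ✗

Only torque has units kg·m²/s².

Answer: torque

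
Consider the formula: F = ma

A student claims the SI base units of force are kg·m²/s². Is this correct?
Units of each symbol in F = ma:
  m (mass): kg
  a (acceleration): m/s²

Multiplying the contributions: [kg] · [m/s²]
Adding exponents of each base unit: kg: 1, m: 1, s: -2
SI base units of force: kg·m/s²

The claimed units kg·m²/s² (exponents kg: 1, m: 2, s: -2) do not match the derived units kg·m/s² (exponents kg: 1, m: 1, s: -2), so the claim is incorrect.

Answer: No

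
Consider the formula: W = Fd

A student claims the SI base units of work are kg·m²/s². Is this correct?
Units of each symbol in W = Fd:
  F (force): kg·m/s²
  d (displacement): m

Multiplying the contributions: [kg·m/s²] · [m]
Adding exponents of each base unit: kg: 1, m: 2, s: -2
SI base units of work: kg·m²/s²

The claimed units kg·m²/s² match the derived units, so the claim is correct.

Answer: Yes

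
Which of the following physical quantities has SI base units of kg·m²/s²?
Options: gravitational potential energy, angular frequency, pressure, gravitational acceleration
Checking the SI base units of each option:
  gravitational potential energy (U = -GMm/r): kg·m²/s²  ✓ matches
  angular frequency (ω = 2πf): 1/s  ✗
  pressure (P = F/A): kg/(m·s²)  ✗
  gravitational acceleration (g = GM/r²): m/s²  ✗

Only gravitational potential energy has units kg·m²/s².

Answer: gravitational potential energy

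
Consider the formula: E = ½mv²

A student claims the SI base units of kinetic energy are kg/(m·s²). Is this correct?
Units of each symbol in E = ½mv²:
  m (mass): kg
  v (speed): m/s  → to the power 2, contributes m²/s²
  The factor ½ is dimensionless.

Multiplying the contributions: [kg] · [m²/s²]
Adding exponents of each base unit: kg: 1, m: 2, s: -2
SI base units of kinetic energy: kg·m²/s²

The claimed units kg/(m·s²) (exponents kg: 1, m: -1, s: -2) do not match the derived units kg·m²/s² (exponents kg: 1, m: 2, s: -2), so the claim is incorrect.

Answer: No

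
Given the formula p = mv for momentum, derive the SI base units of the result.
Units of each symbol in p = mv:
  m (mass): kg
  v (velocity): m/s

Multiplying the contributions: [kg] · [m/s]
Adding exponents of each base unit: kg: 1, m: 1, s: -1
SI base units of momentum: kg·m/s

Answer: kg·m/s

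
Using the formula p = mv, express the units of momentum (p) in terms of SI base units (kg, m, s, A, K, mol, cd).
Units of each symbol in p = mv:
  m (mass): kg
  v (velocity): m/s

Multiplying the contributions: [kg] · [m/s]
Adding exponents of each base unit: kg: 1, m: 1, s: -1
SI base units of momentum: kg·m/s

Answer: kg·m/s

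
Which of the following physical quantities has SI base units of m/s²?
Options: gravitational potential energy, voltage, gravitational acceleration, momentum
Checking the SI base units of each option:
  gravitational potential energy (U = -GMm/r): kg·m²/s²  ✗
  voltage (V = IR): kg·m²/(s³·A)  ✗
  gravitational acceleration (g = GM/r²): m/s²  ✓ matches
  momentum (p = mv): kg·m/s  ✗

Only gravitational acceleration has units m/s².

Answer: gravitational acceleration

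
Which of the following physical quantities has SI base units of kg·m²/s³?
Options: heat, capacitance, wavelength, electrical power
Checking the SI base units of each option:
  heat (Q = mcΔT): kg·m²/s²  ✗
  capacitance (C = Q/V): s⁴·A²/(kg·m²)  ✗
  wavelength (λ = v/f): m  ✗
  electrical power (P = IV): kg·m²/s³  ✓ matches

Only electrical power has units kg·m²/s³.

Answer: electrical power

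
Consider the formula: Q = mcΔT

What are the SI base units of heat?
Units of each symbol in Q = mcΔT:
  m (mass): kg
  c (specific heat capacity, in J/(kg·K)): m²/(s²·K)
  ΔT (temperature change): K

Multiplying the contributions: [kg] · [m²/(s²·K)] · [K]
Adding exponents of each base unit: kg: 1, m: 2, s: -2
SI base units of heat: kg·m²/s²

Answer: kg·m²/s²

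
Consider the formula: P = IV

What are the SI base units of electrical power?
Units of each symbol in P = IV:
  I (current): A
  V (voltage, in volts): kg·m²/(s³·A)

Multiplying the contributions: [A] · [kg·m²/(s³·A)]
Adding exponents of each base unit: kg: 1, m: 2, s: -3
SI base units of electrical power: kg·m²/s³

Answer: kg·m²/s³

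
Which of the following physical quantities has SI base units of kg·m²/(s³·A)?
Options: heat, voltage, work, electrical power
Checking the SI base units of each option:
  heat (Q = mcΔT): kg·m²/s²  ✗
  voltage (V = IR): kg·m²/(s³·A)  ✓ matches
  work (W = Fd): kg·m²/s²  ✗
  electrical power (P = IV): kg·m²/s³  ✗

Only voltage has units kg·m²/(s³·A).

Answer: voltage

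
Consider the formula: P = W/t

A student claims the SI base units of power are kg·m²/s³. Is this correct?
Units of each symbol in P = W/t:
  W (work): kg·m²/s²
  t (time): s  → in the denominator, contributes 1/s

Multiplying the contributions: [kg·m²/s²] · [1/s]
Adding exponents of each base unit: kg: 1, m: 2, s: -3
SI base units of power: kg·m²/s³

The claimed units kg·m²/s³ match the derived units, so the claim is correct.

Answer: Yes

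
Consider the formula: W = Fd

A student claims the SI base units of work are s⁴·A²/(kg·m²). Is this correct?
Units of each symbol in W = Fd:
  F (force): kg·m/s²
  d (displacement): m

Multiplying the contributions: [kg·m/s²] · [m]
Adding exponents of each base unit: kg: 1, m: 2, s: -2
SI base units of work: kg·m²/s²

The claimed units s⁴·A²/(kg·m²) (exponents kg: -1, m: -2, s: 4, A: 2) do not match the derived units kg·m²/s² (exponents kg: 1, m: 2, s: -2), so the claim is incorrect.

Answer: No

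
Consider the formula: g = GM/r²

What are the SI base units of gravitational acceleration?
Units of each symbol in g = GM/r²:
  G (gravitational constant): m³/(kg·s²)
  M (mass): kg
  r (distance): m  → to the power 2 in the denominator, contributes 1/m²

Multiplying the contributions: [m³/(kg·s²)] · [kg] · [1/m²]
Adding exponents of each base unit: m: 1, s: -2
SI base units of gravitational acceleration: m/s²

Answer: m/s²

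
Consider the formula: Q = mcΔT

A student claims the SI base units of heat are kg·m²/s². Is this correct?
Units of each symbol in Q = mcΔT:
  m (mass): kg
  c (specific heat capacity, in J/(kg·K)): m²/(s²·K)
  ΔT (temperature change): K

Multiplying the contributions: [kg] · [m²/(s²·K)] · [K]
Adding exponents of each base unit: kg: 1, m: 2, s: -2
SI base units of heat: kg·m²/s²

The claimed units kg·m²/s² match the derived units, so the claim is correct.

Answer: Yes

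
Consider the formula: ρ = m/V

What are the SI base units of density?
Units of each symbol in ρ = m/V:
  m (mass): kg
  V (volume): m³  → in the denominator, contributes 1/m³

Multiplying the contributions: [kg] · [1/m³]
Adding exponents of each base unit: kg: 1, m: -3
SI base units of density: kg/m³

Answer: kg/m³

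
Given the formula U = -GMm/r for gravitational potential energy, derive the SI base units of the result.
Units of each symbol in U = -GMm/r:
  G (gravitational constant): m³/(kg·s²)
  M (mass): kg
  m (mass): kg
  r (distance): m  → in the denominator, contributes 1/m
  The minus sign does not affect the units.

Multiplying the contributions: [m³/(kg·s²)] · [kg] · [kg] · [1/m]
Adding exponents of each base unit: kg: 1, m: 2, s: -2
SI base units of gravitational potential energy: kg·m²/s²

Answer: kg·m²/s²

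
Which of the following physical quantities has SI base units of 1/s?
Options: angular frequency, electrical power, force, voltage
Checking the SI base units of each option:
  angular frequency (ω = 2πf): 1/s  ✓ matches
  electrical power (P = IV): kg·m²/s³  ✗
  force (F = ma): kg·m/s²  ✗
  voltage (V = IR): kg·m²/(s³·A)  ✗

Only angular frequency has units 1/s.

Answer: angular frequency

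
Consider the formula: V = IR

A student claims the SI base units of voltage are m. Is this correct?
Units of each symbol in V = IR:
  I (current): A
  R (resistance, in ohms): kg·m²/(s³·A²)

Multiplying the contributions: [A] · [kg·m²/(s³·A²)]
Adding exponents of each base unit: kg: 1, m: 2, s: -3, A: -1
SI base units of voltage: kg·m²/(s³·A)

The claimed units m (exponents m: 1) do not match the derived units kg·m²/(s³·A) (exponents kg: 1, m: 2, s: -3, A: -1), so the claim is incorrect.

Answer: No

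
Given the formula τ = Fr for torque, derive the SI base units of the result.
Units of each symbol in τ = Fr:
  F (force): kg·m/s²
  r (lever arm): m

Multiplying the contributions: [kg·m/s²] · [m]
Adding exponents of each base unit: kg: 1, m: 2, s: -2
SI base units of torque: kg·m²/s²

Answer: kg·m²/s²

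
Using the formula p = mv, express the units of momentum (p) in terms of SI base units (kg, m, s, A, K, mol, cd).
Units of each symbol in p = mv:
  m (mass): kg
  v (velocity): m/s

Multiplying the contributions: [kg] · [m/s]
Adding exponents of each base unit: kg: 1, m: 1, s: -1
SI base units of momentum: kg·m/s

Answer: kg·m/s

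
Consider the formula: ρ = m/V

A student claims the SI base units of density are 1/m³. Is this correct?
Units of each symbol in ρ = m/V:
  m (mass): kg
  V (volume): m³  → in the denominator, contributes 1/m³

Multiplying the contributions: [kg] · [1/m³]
Adding exponents of each base unit: kg: 1, m: -3
SI base units of density: kg/m³

The claimed units 1/m³ (exponents m: -3) do not match the derived units kg/m³ (exponents kg: 1, m: -3), so the claim is incorrect.

Answer: No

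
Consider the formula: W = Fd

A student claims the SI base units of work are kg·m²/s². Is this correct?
Units of each symbol in W = Fd:
  F (force): kg·m/s²
  d (displacement): m

Multiplying the contributions: [kg·m/s²] · [m]
Adding exponents of each base unit: kg: 1, m: 2, s: -2
SI base units of work: kg·m²/s²

The claimed units kg·m²/s² match the derived units, so the claim is correct.

Answer: Yes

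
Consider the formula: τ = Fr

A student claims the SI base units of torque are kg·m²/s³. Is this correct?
Units of each symbol in τ = Fr:
  F (force): kg·m/s²
  r (lever arm): m

Multiplying the contributions: [kg·m/s²] · [m]
Adding exponents of each base unit: kg: 1, m: 2, s: -2
SI base units of torque: kg·m²/s²

The claimed units kg·m²/s³ (exponents kg: 1, m: 2, s: -3) do not match the derived units kg·m²/s² (exponents kg: 1, m: 2, s: -2), so the claim is incorrect.

Answer: No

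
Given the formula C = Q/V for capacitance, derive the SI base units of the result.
Units of each symbol in C = Q/V:
  Q (charge, in coulombs): s·A
  V (voltage, in volts): kg·m²/(s³·A)  → in the denominator, contributes s³·A/(kg·m²)

Multiplying the contributions: [s·A] · [s³·A/(kg·m²)]
Adding exponents of each base unit: kg: -1, m: -2, s: 4, A: 2
SI base units of capacitance: s⁴·A²/(kg·m²)

Answer: s⁴·A²/(kg·m²)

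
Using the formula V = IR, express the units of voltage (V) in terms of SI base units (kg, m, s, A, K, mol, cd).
Units of each symbol in V = IR:
  I (current): A
  R (resistance, in ohms): kg·m²/(s³·A²)

Multiplying the contributions: [A] · [kg·m²/(s³·A²)]
Adding exponents of each base unit: kg: 1, m: 2, s: -3, A: -1
SI base units of voltage: kg·m²/(s³·A)

Answer: kg·m²/(s³·A)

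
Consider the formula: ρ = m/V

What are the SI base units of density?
Units of each symbol in ρ = m/V:
  m (mass): kg
  V (volume): m³  → in the denominator, contributes 1/m³

Multiplying the contributions: [kg] · [1/m³]
Adding exponents of each base unit: kg: 1, m: -3
SI base units of density: kg/m³

Answer: kg/m³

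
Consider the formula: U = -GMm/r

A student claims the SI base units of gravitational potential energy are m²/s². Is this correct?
Units of each symbol in U = -GMm/r:
  G (gravitational constant): m³/(kg·s²)
  M (mass): kg
  m (mass): kg
  r (distance): m  → in the denominator, contributes 1/m
  The minus sign does not affect the units.

Multiplying the contributions: [m³/(kg·s²)] · [kg] · [kg] · [1/m]
Adding exponents of each base unit: kg: 1, m: 2, s: -2
SI base units of gravitational potential energy: kg·m²/s²

The claimed units m²/s² (exponents m: 2, s: -2) do not match the derived units kg·m²/s² (exponents kg: 1, m: 2, s: -2), so the claim is incorrect.

Answer: No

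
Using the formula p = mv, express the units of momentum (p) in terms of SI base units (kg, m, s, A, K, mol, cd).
Units of each symbol in p = mv:
  m (mass): kg
  v (velocity): m/s

Multiplying the contributions: [kg] · [m/s]
Adding exponents of each base unit: kg: 1, m: 1, s: -1
SI base units of momentum: kg·m/s

Answer: kg·m/s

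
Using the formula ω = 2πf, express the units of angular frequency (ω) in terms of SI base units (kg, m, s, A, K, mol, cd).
Units of each symbol in ω = 2πf:
  f (frequency): 1/s
  The factor 2π is dimensionless.

Multiplying the contributions: [1/s]
Adding exponents of each base unit: s: -1
SI base units of angular frequency: 1/s

Answer: 1/s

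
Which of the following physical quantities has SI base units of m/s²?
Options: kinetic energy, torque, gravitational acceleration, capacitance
Checking the SI base units of each option:
  kinetic energy (E = ½mv²): kg·m²/s²  ✗
  torque (τ = Fr): kg·m²/s²  ✗
  gravitational acceleration (g = GM/r²): m/s²  ✓ matches
  capacitance (C = Q/V): s⁴·A²/(kg·m²)  ✗

Only gravitational acceleration has units m/s².

Answer: gravitational acceleration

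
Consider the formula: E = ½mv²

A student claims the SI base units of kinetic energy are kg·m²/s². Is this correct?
Units of each symbol in E = ½mv²:
  m (mass): kg
  v (speed): m/s  → to the power 2, contributes m²/s²
  The factor ½ is dimensionless.

Multiplying the contributions: [kg] · [m²/s²]
Adding exponents of each base unit: kg: 1, m: 2, s: -2
SI base units of kinetic energy: kg·m²/s²

The claimed units kg·m²/s² match the derived units, so the claim is correct.

Answer: Yes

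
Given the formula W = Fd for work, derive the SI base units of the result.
Units of each symbol in W = Fd:
  F (force): kg·m/s²
  d (displacement): m

Multiplying the contributions: [kg·m/s²] · [m]
Adding exponents of each base unit: kg: 1, m: 2, s: -2
SI base units of work: kg·m²/s²

Answer: kg·m²/s²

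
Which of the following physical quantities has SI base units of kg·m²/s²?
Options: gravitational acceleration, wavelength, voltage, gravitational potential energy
Checking the SI base units of each option:
  gravitational acceleration (g = GM/r²): m/s²  ✗
  wavelength (λ = v/f): m  ✗
  voltage (V = IR): kg·m²/(s³·A)  ✗
  gravitational potential energy (U = -GMm/r): kg·m²/s²  ✓ matches

Only gravitational potential energy has units kg·m²/s².

Answer: gravitational potential energy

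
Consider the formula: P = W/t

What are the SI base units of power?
Units of each symbol in P = W/t:
  W (work): kg·m²/s²
  t (time): s  → in the denominator, contributes 1/s

Multiplying the contributions: [kg·m²/s²] · [1/s]
Adding exponents of each base unit: kg: 1, m: 2, s: -3
SI base units of power: kg·m²/s³

Answer: kg·m²/s³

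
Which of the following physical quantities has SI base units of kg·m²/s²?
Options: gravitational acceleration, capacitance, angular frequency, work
Checking the SI base units of each option:
  gravitational acceleration (g = GM/r²): m/s²  ✗
  capacitance (C = Q/V): s⁴·A²/(kg·m²)  ✗
  angular frequency (ω = 2πf): 1/s  ✗
  work (W = Fd): kg·m²/s²  ✓ matches

Only work has units kg·m²/s².

Answer: work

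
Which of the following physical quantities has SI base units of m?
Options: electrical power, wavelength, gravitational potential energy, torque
Checking the SI base units of each option:
  electrical power (P = IV): kg·m²/s³  ✗
  wavelength (λ = v/f): m  ✓ matches
  gravitational potential energy (U = -GMm/r): kg·m²/s²  ✗
  torque (τ = Fr): kg·m²/s²  ✗

Only wavelength has units m.

Answer: wavelength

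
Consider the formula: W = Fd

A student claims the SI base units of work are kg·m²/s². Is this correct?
Units of each symbol in W = Fd:
  F (force): kg·m/s²
  d (displacement): m

Multiplying the contributions: [kg·m/s²] · [m]
Adding exponents of each base unit: kg: 1, m: 2, s: -2
SI base units of work: kg·m²/s²

The claimed units kg·m²/s² match the derived units, so the claim is correct.

Answer: Yes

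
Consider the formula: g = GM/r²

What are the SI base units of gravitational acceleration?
Units of each symbol in g = GM/r²:
  G (gravitational constant): m³/(kg·s²)
  M (mass): kg
  r (distance): m  → to the power 2 in the denominator, contributes 1/m²

Multiplying the contributions: [m³/(kg·s²)] · [kg] · [1/m²]
Adding exponents of each base unit: m: 1, s: -2
SI base units of gravitational acceleration: m/s²

Answer: m/s²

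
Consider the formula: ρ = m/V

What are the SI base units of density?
Units of each symbol in ρ = m/V:
  m (mass): kg
  V (volume): m³  → in the denominator, contributes 1/m³

Multiplying the contributions: [kg] · [1/m³]
Adding exponents of each base unit: kg: 1, m: -3
SI base units of density: kg/m³

Answer: kg/m³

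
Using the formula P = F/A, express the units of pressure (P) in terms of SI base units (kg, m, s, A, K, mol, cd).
Units of each symbol in P = F/A:
  F (force): kg·m/s²
  A (area): m²  → in the denominator, contributes 1/m²

Multiplying the contributions: [kg·m/s²] · [1/m²]
Adding exponents of each base unit: kg: 1, m: -1, s: -2
SI base units of pressure: kg/(m·s²)

Answer: kg/(m·s²)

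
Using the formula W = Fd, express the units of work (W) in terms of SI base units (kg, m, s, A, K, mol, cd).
Units of each symbol in W = Fd:
  F (force): kg·m/s²
  d (displacement): m

Multiplying the contributions: [kg·m/s²] · [m]
Adding exponents of each base unit: kg: 1, m: 2, s: -2
SI base units of work: kg·m²/s²

Answer: kg·m²/s²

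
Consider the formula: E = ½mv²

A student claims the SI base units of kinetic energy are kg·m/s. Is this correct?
Units of each symbol in E = ½mv²:
  m (mass): kg
  v (speed): m/s  → to the power 2, contributes m²/s²
  The factor ½ is dimensionless.

Multiplying the contributions: [kg] · [m²/s²]
Adding exponents of each base unit: kg: 1, m: 2, s: -2
SI base units of kinetic energy: kg·m²/s²

The claimed units kg·m/s (exponents kg: 1, m: 1, s: -1) do not match the derived units kg·m²/s² (exponents kg: 1, m: 2, s: -2), so the claim is incorrect.

Answer: No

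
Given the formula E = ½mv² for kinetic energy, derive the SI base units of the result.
Units of each symbol in E = ½mv²:
  m (mass): kg
  v (speed): m/s  → to the power 2, contributes m²/s²
  The factor ½ is dimensionless.

Multiplying the contributions: [kg] · [m²/s²]
Adding exponents of each base unit: kg: 1, m: 2, s: -2
SI base units of kinetic energy: kg·m²/s²

Answer: kg·m²/s²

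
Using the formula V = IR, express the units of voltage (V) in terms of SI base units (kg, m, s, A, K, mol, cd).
Units of each symbol in V = IR:
  I (current): A
  R (resistance, in ohms): kg·m²/(s³·A²)

Multiplying the contributions: [A] · [kg·m²/(s³·A²)]
Adding exponents of each base unit: kg: 1, m: 2, s: -3, A: -1
SI base units of voltage: kg·m²/(s³·A)

Answer: kg·m²/(s³·A)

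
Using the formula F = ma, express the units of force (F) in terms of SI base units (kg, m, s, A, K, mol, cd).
Units of each symbol in F = ma:
  m (mass): kg
  a (acceleration): m/s²

Multiplying the contributions: [kg] · [m/s²]
Adding exponents of each base unit: kg: 1, m: 1, s: -2
SI base units of force: kg·m/s²

Answer: kg·m/s²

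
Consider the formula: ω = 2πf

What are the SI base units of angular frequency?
Units of each symbol in ω = 2πf:
  f (frequency): 1/s
  The factor 2π is dimensionless.

Multiplying the contributions: [1/s]
Adding exponents of each base unit: s: -1
SI base units of angular frequency: 1/s

Answer: 1/s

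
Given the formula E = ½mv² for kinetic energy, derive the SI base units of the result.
Units of each symbol in E = ½mv²:
  m (mass): kg
  v (speed): m/s  → to the power 2, contributes m²/s²
  The factor ½ is dimensionless.

Multiplying the contributions: [kg] · [m²/s²]
Adding exponents of each base unit: kg: 1, m: 2, s: -2
SI base units of kinetic energy: kg·m²/s²

Answer: kg·m²/s²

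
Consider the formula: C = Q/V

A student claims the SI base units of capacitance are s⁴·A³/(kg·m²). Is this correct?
Units of each symbol in C = Q/V:
  Q (charge, in coulombs): s·A
  V (voltage, in volts): kg·m²/(s³·A)  → in the denominator, contributes s³·A/(kg·m²)

Multiplying the contributions: [s·A] · [s³·A/(kg·m²)]
Adding exponents of each base unit: kg: -1, m: -2, s: 4, A: 2
SI base units of capacitance: s⁴·A²/(kg·m²)

The claimed units s⁴·A³/(kg·m²) (exponents kg: -1, m: -2, s: 4, A: 3) do not match the derived units s⁴·A²/(kg·m²) (exponents kg: -1, m: -2, s: 4, A: 2), so the claim is incorrect.

Answer: No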